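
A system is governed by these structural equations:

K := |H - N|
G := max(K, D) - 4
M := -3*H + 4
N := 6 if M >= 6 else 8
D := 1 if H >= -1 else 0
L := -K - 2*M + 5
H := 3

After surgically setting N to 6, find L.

The intervention breaks the incoming arrows to N: N := 6 if M >= 6 else 8 no longer applies, and N = 6.
M = -3*H + 4  [with H=3]  = -5
K = |H - N|  [with H=3, N=6]  = 3
L = -K - 2*M + 5  [with K=3, M=-5]  = 12

12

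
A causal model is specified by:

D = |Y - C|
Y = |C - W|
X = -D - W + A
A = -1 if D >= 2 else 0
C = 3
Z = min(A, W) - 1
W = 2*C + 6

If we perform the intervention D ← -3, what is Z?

The intervention breaks the incoming arrows to D: D = |Y - C| no longer applies, and D = -3.
W = 2*C + 6  [with C=3]  = 12
A = -1 if D >= 2 else 0  [with D=-3]  = 0
Z = min(A, W) - 1  [with A=0, W=12]  = -1

-1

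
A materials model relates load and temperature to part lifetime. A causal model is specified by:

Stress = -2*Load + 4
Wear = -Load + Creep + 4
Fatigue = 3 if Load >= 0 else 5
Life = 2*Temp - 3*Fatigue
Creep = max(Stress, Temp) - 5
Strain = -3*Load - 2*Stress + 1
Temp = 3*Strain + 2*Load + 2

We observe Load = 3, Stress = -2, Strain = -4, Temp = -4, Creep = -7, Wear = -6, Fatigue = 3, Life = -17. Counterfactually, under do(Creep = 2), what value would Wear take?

3

The intervention breaks the incoming arrows to Creep: Creep = max(Stress, Temp) - 5 no longer applies, and Creep = 2.
Wear = -Load + Creep + 4  [with Load=3, Creep=2]  = 3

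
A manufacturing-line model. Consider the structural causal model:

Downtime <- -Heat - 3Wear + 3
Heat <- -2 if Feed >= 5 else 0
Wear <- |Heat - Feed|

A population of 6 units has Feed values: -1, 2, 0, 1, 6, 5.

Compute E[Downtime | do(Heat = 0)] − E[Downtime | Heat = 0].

Every unit gets Heat=0 under the intervention. Downtime values become 0, -3, 3, 0, -15, -12; E[Downtime|do(Heat=0)] = -4.5.
E[Downtime|Heat=0] averages over only the 4 units with Heat=0 (Feed = -1, 2, 0, 1): Downtime = 0, -3, 3, 0, mean 0.
Difference = -4.5 − 0 = -4.5.

-4.5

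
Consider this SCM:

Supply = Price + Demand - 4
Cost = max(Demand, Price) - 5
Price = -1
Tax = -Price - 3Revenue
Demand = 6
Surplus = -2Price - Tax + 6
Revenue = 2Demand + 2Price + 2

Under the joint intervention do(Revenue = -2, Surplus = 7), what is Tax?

Under do(Revenue = -2, Surplus = 7), each intervened variable's structural equation is replaced by its fixed value.
Tax = -Price - 3Revenue  [with Price=-1, Revenue=-2]  = 7

7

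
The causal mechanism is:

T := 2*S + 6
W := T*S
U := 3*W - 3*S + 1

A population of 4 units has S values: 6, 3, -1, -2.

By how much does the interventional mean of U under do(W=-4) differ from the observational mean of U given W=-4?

Every unit gets W=-4 under the intervention. U values become -29, -20, -8, -5; E[U|do(W=-4)] = -15.5.
E[U|W=-4] averages over only the 2 units with W=-4 (S = -1, -2): U = -8, -5, mean -6.5.
Difference = -15.5 − (-6.5) = -9.

-9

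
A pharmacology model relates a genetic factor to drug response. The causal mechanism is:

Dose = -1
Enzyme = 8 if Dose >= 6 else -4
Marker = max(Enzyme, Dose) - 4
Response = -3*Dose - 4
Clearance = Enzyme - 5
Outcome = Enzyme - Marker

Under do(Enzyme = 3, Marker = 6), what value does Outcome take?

-3

Under do(Enzyme = 3, Marker = 6), each intervened variable's structural equation is replaced by its fixed value.
Outcome = Enzyme - Marker  [with Enzyme=3, Marker=6]  = -3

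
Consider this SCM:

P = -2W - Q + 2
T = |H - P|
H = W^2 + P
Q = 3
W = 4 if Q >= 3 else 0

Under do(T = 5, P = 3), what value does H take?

Under do(T = 5, P = 3), each intervened variable's structural equation is replaced by its fixed value.
W = 4 if Q >= 3 else 0  [with Q=3]  = 4
H = W^2 + P  [with W=4, P=3]  = 19

19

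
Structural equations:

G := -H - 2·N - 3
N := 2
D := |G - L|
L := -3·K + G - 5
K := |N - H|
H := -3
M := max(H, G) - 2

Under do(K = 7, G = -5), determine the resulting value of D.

26

Under do(K = 7, G = -5), each intervened variable's structural equation is replaced by its fixed value.
L = -3·K + G - 5  [with K=7, G=-5]  = -31
D = |G - L|  [with G=-5, L=-31]  = 26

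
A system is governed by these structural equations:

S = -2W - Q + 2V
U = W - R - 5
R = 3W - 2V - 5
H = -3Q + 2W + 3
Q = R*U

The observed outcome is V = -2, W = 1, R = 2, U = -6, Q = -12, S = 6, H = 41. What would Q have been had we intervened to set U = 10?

20

Intervening sets U = 10 and removes its equation (U = W - R - 5).
R = 3W - 2V - 5  [with W=1, V=-2]  = 2
Q = R*U  [with R=2, U=10]  = 20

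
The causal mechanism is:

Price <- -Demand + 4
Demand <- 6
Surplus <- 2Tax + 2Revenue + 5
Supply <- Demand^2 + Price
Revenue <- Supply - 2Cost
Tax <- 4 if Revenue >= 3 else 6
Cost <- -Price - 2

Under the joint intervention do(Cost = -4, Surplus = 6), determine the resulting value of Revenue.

Setting Cost = -4, Surplus = 6 by intervention discards those variables' equations.
Price = -Demand + 4  [with Demand=6]  = -2
Supply = Demand^2 + Price  [with Demand=6, Price=-2]  = 34
Revenue = Supply - 2Cost  [with Supply=34, Cost=-4]  = 42

42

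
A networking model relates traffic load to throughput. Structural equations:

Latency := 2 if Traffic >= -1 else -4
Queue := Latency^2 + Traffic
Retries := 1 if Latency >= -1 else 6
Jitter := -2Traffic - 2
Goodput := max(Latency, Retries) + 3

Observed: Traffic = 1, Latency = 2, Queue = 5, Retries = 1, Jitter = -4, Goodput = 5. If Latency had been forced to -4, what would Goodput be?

9

Under do(Latency=-4), the mechanism Latency := 2 if Traffic >= -1 else -4 is discarded; Latency is fixed at -4.
Retries = 1 if Latency >= -1 else 6  [with Latency=-4]  = 6
Goodput = max(Latency, Retries) + 3  [with Latency=-4, Retries=6]  = 9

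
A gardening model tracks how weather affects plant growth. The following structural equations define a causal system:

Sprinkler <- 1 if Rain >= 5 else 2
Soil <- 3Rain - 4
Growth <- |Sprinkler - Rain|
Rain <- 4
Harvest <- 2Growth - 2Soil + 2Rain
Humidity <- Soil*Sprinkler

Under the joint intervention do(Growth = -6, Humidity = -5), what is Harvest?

The joint intervention fixes Growth = -6, Humidity = -5, removing each variable's own equation.
Soil = 3Rain - 4  [with Rain=4]  = 8
Harvest = 2Growth - 2Soil + 2Rain  [with Growth=-6, Soil=8, Rain=4]  = -20

-20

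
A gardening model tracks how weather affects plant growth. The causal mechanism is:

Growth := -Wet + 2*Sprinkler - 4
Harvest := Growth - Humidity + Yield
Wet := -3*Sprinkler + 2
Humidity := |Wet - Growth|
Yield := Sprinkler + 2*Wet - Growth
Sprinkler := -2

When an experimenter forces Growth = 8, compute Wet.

8

Under do(Growth=8), the mechanism Growth := -Wet + 2*Sprinkler - 4 is discarded; Growth is fixed at 8.
Since Wet is not a descendant of the intervened variable, it is unaffected.
Wet = -3*Sprinkler + 2  [with Sprinkler=-2]  = 8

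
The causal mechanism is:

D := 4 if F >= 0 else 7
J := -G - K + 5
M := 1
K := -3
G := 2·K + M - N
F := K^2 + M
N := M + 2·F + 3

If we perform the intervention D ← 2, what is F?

10

Intervening sets D = 2 and removes its equation (D := 4 if F >= 0 else 7).
F is not downstream of the intervention, so its value is determined by the original equations.
F = K^2 + M  [with K=-3, M=1]  = 10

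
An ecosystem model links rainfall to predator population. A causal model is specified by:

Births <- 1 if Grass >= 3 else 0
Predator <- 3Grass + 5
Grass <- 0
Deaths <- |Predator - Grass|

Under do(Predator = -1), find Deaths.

Under do(Predator=-1), the mechanism Predator <- 3Grass + 5 is discarded; Predator is fixed at -1.
Deaths = |Predator - Grass|  [with Predator=-1, Grass=0]  = 1

1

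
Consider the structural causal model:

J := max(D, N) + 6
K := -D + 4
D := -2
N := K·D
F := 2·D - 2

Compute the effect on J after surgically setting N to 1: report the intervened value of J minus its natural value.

The intervention breaks the incoming arrows to N: N := K·D no longer applies, and N = 1.
J = max(D, N) + 6  [with D=-2, N=1]  = 7
Without intervention: K = -D + 4  [with D=-2]  = 6; N = K·D  [with K=6, D=-2]  = -12; J = max(D, N) + 6  [with D=-2, N=-12]  = 4.
Change = 7 − 4 = 3.

3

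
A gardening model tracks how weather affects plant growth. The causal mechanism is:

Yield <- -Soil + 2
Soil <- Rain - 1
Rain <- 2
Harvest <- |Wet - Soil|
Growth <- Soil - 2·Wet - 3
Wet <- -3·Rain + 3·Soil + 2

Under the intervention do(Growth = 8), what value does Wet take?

-1

Under do(Growth=8), the mechanism Growth <- Soil - 2·Wet - 3 is discarded; Growth is fixed at 8.
Since Wet is not a descendant of the intervened variable, it is unaffected.
Soil = Rain - 1  [with Rain=2]  = 1
Wet = -3·Rain + 3·Soil + 2  [with Rain=2, Soil=1]  = -1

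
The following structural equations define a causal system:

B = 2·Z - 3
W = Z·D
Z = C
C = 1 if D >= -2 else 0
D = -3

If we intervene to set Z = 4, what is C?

0

Under do(Z=4), the mechanism Z = C is discarded; Z is fixed at 4.
Since C is not a descendant of the intervened variable, it is unaffected.
C = 1 if D >= -2 else 0  [with D=-3]  = 0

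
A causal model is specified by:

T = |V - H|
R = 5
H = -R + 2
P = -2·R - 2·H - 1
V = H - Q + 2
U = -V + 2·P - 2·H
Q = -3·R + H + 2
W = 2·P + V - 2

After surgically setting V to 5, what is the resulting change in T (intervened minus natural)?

Under do(V=5), the mechanism V = H - Q + 2 is discarded; V is fixed at 5.
H = -R + 2  [with R=5]  = -3
T = |V - H|  [with V=5, H=-3]  = 8
Without intervention: H = -R + 2  [with R=5]  = -3; Q = -3·R + H + 2  [with R=5, H=-3]  = -16; V = H - Q + 2  [with H=-3, Q=-16]  = 15; T = |V - H|  [with V=15, H=-3]  = 18.
Change = 8 − 18 = -10.

-10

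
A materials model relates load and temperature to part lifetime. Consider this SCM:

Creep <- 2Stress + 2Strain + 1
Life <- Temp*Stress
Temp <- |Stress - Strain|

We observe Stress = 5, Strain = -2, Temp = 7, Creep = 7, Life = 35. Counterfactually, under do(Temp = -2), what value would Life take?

do(Temp=-2) replaces the equation Temp <- |Stress - Strain| with the constant Temp = -2.
Life = Temp*Stress  [with Temp=-2, Stress=5]  = -10

-10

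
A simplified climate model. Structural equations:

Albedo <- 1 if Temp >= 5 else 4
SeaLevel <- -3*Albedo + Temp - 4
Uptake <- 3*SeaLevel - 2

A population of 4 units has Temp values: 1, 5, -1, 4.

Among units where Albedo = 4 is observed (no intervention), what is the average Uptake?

Conditioning on Albedo=4 selects the 3 unit(s) with Temp ∈ {1, -1, 4}. Their Uptake values: -47, -53, -38. Mean = -46.

-46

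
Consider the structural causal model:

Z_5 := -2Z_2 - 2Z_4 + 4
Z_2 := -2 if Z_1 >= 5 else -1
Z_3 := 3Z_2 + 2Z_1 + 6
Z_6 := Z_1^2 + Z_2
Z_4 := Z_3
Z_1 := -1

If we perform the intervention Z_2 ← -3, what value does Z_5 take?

do(Z_2=-3) replaces the equation Z_2 := -2 if Z_1 >= 5 else -1 with the constant Z_2 = -3.
Z_3 = 3Z_2 + 2Z_1 + 6  [with Z_2=-3, Z_1=-1]  = -5
Z_4 = Z_3  [with Z_3=-5]  = -5
Z_5 = -2Z_2 - 2Z_4 + 4  [with Z_2=-3, Z_4=-5]  = 20

20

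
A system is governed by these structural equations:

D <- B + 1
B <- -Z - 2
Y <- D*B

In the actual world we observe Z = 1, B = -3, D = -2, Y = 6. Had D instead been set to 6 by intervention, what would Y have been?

The intervention breaks the incoming arrows to D: D <- B + 1 no longer applies, and D = 6.
B = -Z - 2  [with Z=1]  = -3
Y = D*B  [with D=6, B=-3]  = -18

-18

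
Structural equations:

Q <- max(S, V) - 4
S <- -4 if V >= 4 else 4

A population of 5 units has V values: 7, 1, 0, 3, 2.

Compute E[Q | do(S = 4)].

do(S=4) breaks S's dependence on V. With S=4 fixed, Q across the units is 3, 0, 0, 0, 0, mean 0.6.

0.6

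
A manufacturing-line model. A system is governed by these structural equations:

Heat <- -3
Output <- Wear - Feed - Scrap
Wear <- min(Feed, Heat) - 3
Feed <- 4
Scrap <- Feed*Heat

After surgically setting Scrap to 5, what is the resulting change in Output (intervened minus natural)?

-17

Intervening sets Scrap = 5 and removes its equation (Scrap <- Feed*Heat).
Wear = min(Feed, Heat) - 3  [with Feed=4, Heat=-3]  = -6
Output = Wear - Feed - Scrap  [with Wear=-6, Feed=4, Scrap=5]  = -15
Without intervention: Wear = min(Feed, Heat) - 3  [with Feed=4, Heat=-3]  = -6; Scrap = Feed*Heat  [with Feed=4, Heat=-3]  = -12; Output = Wear - Feed - Scrap  [with Wear=-6, Feed=4, Scrap=-12]  = 2.
Change = -15 − 2 = -17.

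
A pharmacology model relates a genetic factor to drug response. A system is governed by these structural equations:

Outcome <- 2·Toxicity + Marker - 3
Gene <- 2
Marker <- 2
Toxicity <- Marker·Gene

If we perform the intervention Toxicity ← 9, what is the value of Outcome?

17

The intervention breaks the incoming arrows to Toxicity: Toxicity <- Marker·Gene no longer applies, and Toxicity = 9.
Outcome = 2·Toxicity + Marker - 3  [with Toxicity=9, Marker=2]  = 17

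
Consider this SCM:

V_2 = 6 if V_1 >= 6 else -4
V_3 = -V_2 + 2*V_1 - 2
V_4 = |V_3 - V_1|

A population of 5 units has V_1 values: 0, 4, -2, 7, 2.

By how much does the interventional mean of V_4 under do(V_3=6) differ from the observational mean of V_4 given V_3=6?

1.7

do(V_3=6) breaks V_3's dependence on V_1. With V_3=6 fixed, V_4 across the units is 6, 2, 8, 1, 4, mean 4.2.
Observing V_3=6 restricts to units where V_3's equation naturally yields 6: V_1 ∈ {7, 2}. In that subpopulation V_4 = 1, 4, mean 2.5.
Difference = 4.2 − 2.5 = 1.7.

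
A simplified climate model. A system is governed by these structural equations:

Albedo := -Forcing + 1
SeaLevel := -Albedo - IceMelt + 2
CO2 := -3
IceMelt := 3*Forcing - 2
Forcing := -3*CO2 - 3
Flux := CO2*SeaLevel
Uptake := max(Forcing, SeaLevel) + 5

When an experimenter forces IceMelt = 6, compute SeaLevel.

1

do(IceMelt=6) replaces the equation IceMelt := 3*Forcing - 2 with the constant IceMelt = 6.
Forcing = -3*CO2 - 3  [with CO2=-3]  = 6
Albedo = -Forcing + 1  [with Forcing=6]  = -5
SeaLevel = -Albedo - IceMelt + 2  [with Albedo=-5, IceMelt=6]  = 1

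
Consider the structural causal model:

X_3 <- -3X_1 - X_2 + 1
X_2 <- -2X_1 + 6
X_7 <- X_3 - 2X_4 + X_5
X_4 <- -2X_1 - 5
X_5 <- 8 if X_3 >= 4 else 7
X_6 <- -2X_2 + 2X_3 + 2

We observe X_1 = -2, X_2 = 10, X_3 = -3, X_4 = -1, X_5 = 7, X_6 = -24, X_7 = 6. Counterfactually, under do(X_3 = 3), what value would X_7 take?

The intervention breaks the incoming arrows to X_3: X_3 <- -3X_1 - X_2 + 1 no longer applies, and X_3 = 3.
X_4 = -2X_1 - 5  [with X_1=-2]  = -1
X_5 = 8 if X_3 >= 4 else 7  [with X_3=3]  = 7
X_7 = X_3 - 2X_4 + X_5  [with X_3=3, X_4=-1, X_5=7]  = 12

12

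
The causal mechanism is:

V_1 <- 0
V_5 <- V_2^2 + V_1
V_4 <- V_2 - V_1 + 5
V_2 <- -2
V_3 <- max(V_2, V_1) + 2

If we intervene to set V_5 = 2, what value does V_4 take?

The intervention breaks the incoming arrows to V_5: V_5 <- V_2^2 + V_1 no longer applies, and V_5 = 2.
Since V_4 is not a descendant of the intervened variable, it is unaffected.
V_4 = V_2 - V_1 + 5  [with V_2=-2, V_1=0]  = 3

3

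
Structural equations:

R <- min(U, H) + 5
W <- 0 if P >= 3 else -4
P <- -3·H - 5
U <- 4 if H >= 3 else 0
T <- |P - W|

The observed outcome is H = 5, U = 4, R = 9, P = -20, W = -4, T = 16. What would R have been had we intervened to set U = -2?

The intervention breaks the incoming arrows to U: U <- 4 if H >= 3 else 0 no longer applies, and U = -2.
R = min(U, H) + 5  [with U=-2, H=5]  = 3

3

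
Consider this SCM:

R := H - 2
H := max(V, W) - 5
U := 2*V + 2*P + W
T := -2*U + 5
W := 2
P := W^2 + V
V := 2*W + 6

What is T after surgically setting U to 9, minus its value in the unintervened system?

82

Under do(U=9), the mechanism U := 2*V + 2*P + W is discarded; U is fixed at 9.
T = -2*U + 5  [with U=9]  = -13
Without intervention: V = 2*W + 6  [with W=2]  = 10; P = W^2 + V  [with W=2, V=10]  = 14; U = 2*V + 2*P + W  [with V=10, P=14, W=2]  = 50; T = -2*U + 5  [with U=50]  = -95.
Change = -13 − (-95) = 82.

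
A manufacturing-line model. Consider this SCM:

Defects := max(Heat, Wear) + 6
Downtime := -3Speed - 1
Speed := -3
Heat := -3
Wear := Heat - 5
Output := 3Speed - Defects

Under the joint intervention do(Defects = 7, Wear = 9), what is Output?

The joint intervention fixes Defects = 7, Wear = 9, removing each variable's own equation.
Output = 3Speed - Defects  [with Speed=-3, Defects=7]  = -16

-16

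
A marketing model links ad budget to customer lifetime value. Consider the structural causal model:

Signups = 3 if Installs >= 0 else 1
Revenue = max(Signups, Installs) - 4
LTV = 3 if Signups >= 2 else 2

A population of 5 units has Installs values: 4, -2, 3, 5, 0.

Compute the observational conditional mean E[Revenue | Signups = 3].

-0.25

E[Revenue|Signups=3] averages over only the 4 units with Signups=3 (Installs = 4, 3, 5, 0): Revenue = 0, -1, 1, -1, mean -0.25.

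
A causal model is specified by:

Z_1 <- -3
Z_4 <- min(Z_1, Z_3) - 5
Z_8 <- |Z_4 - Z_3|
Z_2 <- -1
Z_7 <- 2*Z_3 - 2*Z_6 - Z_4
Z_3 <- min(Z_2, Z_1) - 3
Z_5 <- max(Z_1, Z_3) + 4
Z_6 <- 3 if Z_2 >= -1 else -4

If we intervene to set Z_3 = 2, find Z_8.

10

The intervention breaks the incoming arrows to Z_3: Z_3 <- min(Z_2, Z_1) - 3 no longer applies, and Z_3 = 2.
Z_4 = min(Z_1, Z_3) - 5  [with Z_1=-3, Z_3=2]  = -8
Z_8 = |Z_4 - Z_3|  [with Z_4=-8, Z_3=2]  = 10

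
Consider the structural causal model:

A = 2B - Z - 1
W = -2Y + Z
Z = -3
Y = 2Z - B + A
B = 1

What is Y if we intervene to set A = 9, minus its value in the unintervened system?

5

The intervention breaks the incoming arrows to A: A = 2B - Z - 1 no longer applies, and A = 9.
Y = 2Z - B + A  [with Z=-3, B=1, A=9]  = 2
Without intervention: A = 2B - Z - 1  [with B=1, Z=-3]  = 4; Y = 2Z - B + A  [with Z=-3, B=1, A=4]  = -3.
Change = 2 − (-3) = 5.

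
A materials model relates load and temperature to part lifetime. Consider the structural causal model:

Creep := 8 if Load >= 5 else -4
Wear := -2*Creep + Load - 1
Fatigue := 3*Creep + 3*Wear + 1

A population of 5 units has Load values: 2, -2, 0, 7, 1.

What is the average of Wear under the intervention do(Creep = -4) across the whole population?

The intervention sets Creep=-4 in all 5 units regardless of Load. Recomputing Wear per unit gives 9, 5, 7, 14, 8; average 8.6.

8.6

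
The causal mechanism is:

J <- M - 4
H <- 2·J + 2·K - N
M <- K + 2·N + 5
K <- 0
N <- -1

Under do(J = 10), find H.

Intervening sets J = 10 and removes its equation (J <- M - 4).
H = 2·J + 2·K - N  [with J=10, K=0, N=-1]  = 21

21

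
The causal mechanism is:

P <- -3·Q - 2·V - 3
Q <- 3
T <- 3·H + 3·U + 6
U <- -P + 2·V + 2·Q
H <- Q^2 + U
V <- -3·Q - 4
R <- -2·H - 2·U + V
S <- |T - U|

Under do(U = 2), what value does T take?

45

Under do(U=2), the mechanism U <- -P + 2·V + 2·Q is discarded; U is fixed at 2.
H = Q^2 + U  [with Q=3, U=2]  = 11
T = 3·H + 3·U + 6  [with H=11, U=2]  = 45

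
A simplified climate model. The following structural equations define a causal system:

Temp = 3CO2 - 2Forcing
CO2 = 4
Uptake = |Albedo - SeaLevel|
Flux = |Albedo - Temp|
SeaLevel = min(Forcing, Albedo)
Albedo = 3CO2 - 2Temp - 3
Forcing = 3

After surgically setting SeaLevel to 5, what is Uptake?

8

Under do(SeaLevel=5), the mechanism SeaLevel = min(Forcing, Albedo) is discarded; SeaLevel is fixed at 5.
Temp = 3CO2 - 2Forcing  [with CO2=4, Forcing=3]  = 6
Albedo = 3CO2 - 2Temp - 3  [with CO2=4, Temp=6]  = -3
Uptake = |Albedo - SeaLevel|  [with Albedo=-3, SeaLevel=5]  = 8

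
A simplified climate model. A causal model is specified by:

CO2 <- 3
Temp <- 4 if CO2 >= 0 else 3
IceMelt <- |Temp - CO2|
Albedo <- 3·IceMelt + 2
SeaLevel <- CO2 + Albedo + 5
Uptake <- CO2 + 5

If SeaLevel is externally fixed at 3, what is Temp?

Under do(SeaLevel=3), the mechanism SeaLevel <- CO2 + Albedo + 5 is discarded; SeaLevel is fixed at 3.
No directed path runs from SeaLevel to Temp, so Temp keeps its natural value.
Temp = 4 if CO2 >= 0 else 3  [with CO2=3]  = 4

4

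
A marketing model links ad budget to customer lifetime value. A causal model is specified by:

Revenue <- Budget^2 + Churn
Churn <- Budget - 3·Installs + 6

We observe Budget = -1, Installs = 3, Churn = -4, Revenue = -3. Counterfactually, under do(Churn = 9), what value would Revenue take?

The intervention breaks the incoming arrows to Churn: Churn <- Budget - 3·Installs + 6 no longer applies, and Churn = 9.
Revenue = Budget^2 + Churn  [with Budget=-1, Churn=9]  = 10

10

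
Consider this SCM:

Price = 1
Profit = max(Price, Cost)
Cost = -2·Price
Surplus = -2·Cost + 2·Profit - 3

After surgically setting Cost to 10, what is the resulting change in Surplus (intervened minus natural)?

-6

Under do(Cost=10), the mechanism Cost = -2·Price is discarded; Cost is fixed at 10.
Profit = max(Price, Cost)  [with Price=1, Cost=10]  = 10
Surplus = -2·Cost + 2·Profit - 3  [with Cost=10, Profit=10]  = -3
Without intervention: Cost = -2·Price  [with Price=1]  = -2; Profit = max(Price, Cost)  [with Price=1, Cost=-2]  = 1; Surplus = -2·Cost + 2·Profit - 3  [with Cost=-2, Profit=1]  = 3.
Change = -3 − 3 = -6.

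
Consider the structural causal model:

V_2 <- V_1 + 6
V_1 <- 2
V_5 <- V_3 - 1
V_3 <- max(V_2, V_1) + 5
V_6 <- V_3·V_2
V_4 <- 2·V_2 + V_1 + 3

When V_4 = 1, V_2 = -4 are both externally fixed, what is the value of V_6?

The joint intervention fixes V_4 = 1, V_2 = -4, removing each variable's own equation.
V_3 = max(V_2, V_1) + 5  [with V_2=-4, V_1=2]  = 7
V_6 = V_3·V_2  [with V_3=7, V_2=-4]  = -28

-28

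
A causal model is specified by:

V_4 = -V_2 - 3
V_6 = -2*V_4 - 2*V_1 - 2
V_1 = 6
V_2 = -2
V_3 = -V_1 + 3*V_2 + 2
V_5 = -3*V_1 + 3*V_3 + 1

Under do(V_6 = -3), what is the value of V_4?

-1

do(V_6=-3) replaces the equation V_6 = -2*V_4 - 2*V_1 - 2 with the constant V_6 = -3.
No directed path runs from V_6 to V_4, so V_4 keeps its natural value.
V_4 = -V_2 - 3  [with V_2=-2]  = -1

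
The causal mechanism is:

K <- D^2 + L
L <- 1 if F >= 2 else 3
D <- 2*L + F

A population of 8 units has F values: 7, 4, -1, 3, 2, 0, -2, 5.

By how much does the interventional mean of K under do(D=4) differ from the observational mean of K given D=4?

-0.25

The intervention sets D=4 in all 8 units regardless of F. Recomputing K per unit gives 17, 17, 19, 17, 17, 19, 19, 17; average 17.75.
Conditioning on D=4 selects the 2 unit(s) with F ∈ {2, -2}. Their K values: 17, 19. Mean = 18.
Difference = 17.75 − 18 = -0.25.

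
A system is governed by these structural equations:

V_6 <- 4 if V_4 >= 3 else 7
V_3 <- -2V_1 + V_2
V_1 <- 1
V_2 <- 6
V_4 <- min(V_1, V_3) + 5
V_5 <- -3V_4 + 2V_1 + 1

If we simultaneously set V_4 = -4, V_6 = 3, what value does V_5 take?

15

Setting V_4 = -4, V_6 = 3 by intervention discards those variables' equations.
V_5 = -3V_4 + 2V_1 + 1  [with V_4=-4, V_1=1]  = 15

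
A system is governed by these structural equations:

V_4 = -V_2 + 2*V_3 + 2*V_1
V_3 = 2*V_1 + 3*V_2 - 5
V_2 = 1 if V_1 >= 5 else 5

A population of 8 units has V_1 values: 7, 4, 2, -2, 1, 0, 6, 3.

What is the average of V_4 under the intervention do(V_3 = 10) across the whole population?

Under do(V_3=10), V_3's equation is replaced by V_3=10 for every unit. Per-unit V_4: 33, 23, 19, 11, 17, 15, 31, 21. Mean = 21.25.

21.25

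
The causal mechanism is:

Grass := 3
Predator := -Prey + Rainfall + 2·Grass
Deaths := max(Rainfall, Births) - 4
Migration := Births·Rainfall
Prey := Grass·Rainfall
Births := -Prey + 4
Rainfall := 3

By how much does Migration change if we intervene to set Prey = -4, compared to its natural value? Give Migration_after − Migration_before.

The intervention breaks the incoming arrows to Prey: Prey := Grass·Rainfall no longer applies, and Prey = -4.
Births = -Prey + 4  [with Prey=-4]  = 8
Migration = Births·Rainfall  [with Births=8, Rainfall=3]  = 24
Without intervention: Prey = Grass·Rainfall  [with Grass=3, Rainfall=3]  = 9; Births = -Prey + 4  [with Prey=9]  = -5; Migration = Births·Rainfall  [with Births=-5, Rainfall=3]  = -15.
Change = 24 − (-15) = 39.

39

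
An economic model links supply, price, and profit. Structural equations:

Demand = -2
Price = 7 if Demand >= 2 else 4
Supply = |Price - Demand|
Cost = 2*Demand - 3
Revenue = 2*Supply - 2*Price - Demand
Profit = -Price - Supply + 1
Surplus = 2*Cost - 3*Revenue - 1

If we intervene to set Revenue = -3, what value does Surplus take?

Under do(Revenue=-3), the mechanism Revenue = 2*Supply - 2*Price - Demand is discarded; Revenue is fixed at -3.
Cost = 2*Demand - 3  [with Demand=-2]  = -7
Surplus = 2*Cost - 3*Revenue - 1  [with Cost=-7, Revenue=-3]  = -6

-6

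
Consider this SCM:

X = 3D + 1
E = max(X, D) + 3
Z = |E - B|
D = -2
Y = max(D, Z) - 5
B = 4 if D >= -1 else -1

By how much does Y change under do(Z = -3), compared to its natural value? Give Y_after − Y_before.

The intervention breaks the incoming arrows to Z: Z = |E - B| no longer applies, and Z = -3.
Y = max(D, Z) - 5  [with D=-2, Z=-3]  = -7
Without intervention: X = 3D + 1  [with D=-2]  = -5; B = 4 if D >= -1 else -1  [with D=-2]  = -1; E = max(X, D) + 3  [with X=-5, D=-2]  = 1; Z = |E - B|  [with E=1, B=-1]  = 2; Y = max(D, Z) - 5  [with D=-2, Z=2]  = -3.
Change = -7 − (-3) = -4.

-4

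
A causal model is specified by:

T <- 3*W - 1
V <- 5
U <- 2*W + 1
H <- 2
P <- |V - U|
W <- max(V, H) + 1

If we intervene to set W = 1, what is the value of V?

5

Under do(W=1), the mechanism W <- max(V, H) + 1 is discarded; W is fixed at 1.
V is not downstream of the intervention, so its value is determined by the original equations.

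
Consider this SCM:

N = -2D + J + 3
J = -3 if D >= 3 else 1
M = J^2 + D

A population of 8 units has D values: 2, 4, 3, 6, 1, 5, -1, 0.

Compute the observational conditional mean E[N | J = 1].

3

E[N|J=1] averages over only the 4 units with J=1 (D = 2, 1, -1, 0): N = 0, 2, 6, 4, mean 3.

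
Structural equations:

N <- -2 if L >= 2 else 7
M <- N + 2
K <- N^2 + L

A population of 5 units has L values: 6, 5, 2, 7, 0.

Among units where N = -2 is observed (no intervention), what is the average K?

Conditioning on N=-2 selects the 4 unit(s) with L ∈ {6, 5, 2, 7}. Their K values: 10, 9, 6, 11. Mean = 9.

9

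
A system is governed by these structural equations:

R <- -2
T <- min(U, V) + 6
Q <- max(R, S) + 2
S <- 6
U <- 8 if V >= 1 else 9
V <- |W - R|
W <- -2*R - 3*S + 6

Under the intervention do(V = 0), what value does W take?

-8

The intervention breaks the incoming arrows to V: V <- |W - R| no longer applies, and V = 0.
Since W is not a descendant of the intervened variable, it is unaffected.
W = -2*R - 3*S + 6  [with R=-2, S=6]  = -8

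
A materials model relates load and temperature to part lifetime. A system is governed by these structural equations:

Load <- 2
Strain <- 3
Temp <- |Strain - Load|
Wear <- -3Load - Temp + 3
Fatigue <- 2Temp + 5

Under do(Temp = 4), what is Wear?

-7

The intervention breaks the incoming arrows to Temp: Temp <- |Strain - Load| no longer applies, and Temp = 4.
Wear = -3Load - Temp + 3  [with Load=2, Temp=4]  = -7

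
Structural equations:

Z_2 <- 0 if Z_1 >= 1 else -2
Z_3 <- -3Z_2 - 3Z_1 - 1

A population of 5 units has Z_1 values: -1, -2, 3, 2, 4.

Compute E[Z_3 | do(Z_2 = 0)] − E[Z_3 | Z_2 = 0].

Under do(Z_2=0), Z_2's equation is replaced by Z_2=0 for every unit. Per-unit Z_3: 2, 5, -10, -7, -13. Mean = -4.6.
E[Z_3|Z_2=0] averages over only the 3 units with Z_2=0 (Z_1 = 3, 2, 4): Z_3 = -10, -7, -13, mean -10.
Difference = -4.6 − (-10) = 5.4.

5.4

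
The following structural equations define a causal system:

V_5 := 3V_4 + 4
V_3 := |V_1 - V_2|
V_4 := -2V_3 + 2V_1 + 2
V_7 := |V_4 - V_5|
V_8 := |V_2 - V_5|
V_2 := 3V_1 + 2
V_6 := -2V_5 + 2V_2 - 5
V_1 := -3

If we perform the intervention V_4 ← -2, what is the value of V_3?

Under do(V_4=-2), the mechanism V_4 := -2V_3 + 2V_1 + 2 is discarded; V_4 is fixed at -2.
Since V_3 is not a descendant of the intervened variable, it is unaffected.
V_2 = 3V_1 + 2  [with V_1=-3]  = -7
V_3 = |V_1 - V_2|  [with V_1=-3, V_2=-7]  = 4

4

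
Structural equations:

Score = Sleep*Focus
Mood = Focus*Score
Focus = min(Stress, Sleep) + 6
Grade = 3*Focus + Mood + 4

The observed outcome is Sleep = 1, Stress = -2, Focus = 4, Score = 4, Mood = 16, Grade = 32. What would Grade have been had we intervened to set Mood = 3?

19

The intervention breaks the incoming arrows to Mood: Mood = Focus*Score no longer applies, and Mood = 3.
Focus = min(Stress, Sleep) + 6  [with Stress=-2, Sleep=1]  = 4
Grade = 3*Focus + Mood + 4  [with Focus=4, Mood=3]  = 19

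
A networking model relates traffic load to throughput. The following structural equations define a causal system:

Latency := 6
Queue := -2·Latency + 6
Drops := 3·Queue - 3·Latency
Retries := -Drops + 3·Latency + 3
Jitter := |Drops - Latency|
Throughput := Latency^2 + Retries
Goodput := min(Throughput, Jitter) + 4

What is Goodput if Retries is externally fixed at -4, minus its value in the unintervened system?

The intervention breaks the incoming arrows to Retries: Retries := -Drops + 3·Latency + 3 no longer applies, and Retries = -4.
Queue = -2·Latency + 6  [with Latency=6]  = -6
Drops = 3·Queue - 3·Latency  [with Queue=-6, Latency=6]  = -36
Jitter = |Drops - Latency|  [with Drops=-36, Latency=6]  = 42
Throughput = Latency^2 + Retries  [with Latency=6, Retries=-4]  = 32
Goodput = min(Throughput, Jitter) + 4  [with Throughput=32, Jitter=42]  = 36
Without intervention: Queue = -2·Latency + 6  [with Latency=6]  = -6; Drops = 3·Queue - 3·Latency  [with Queue=-6, Latency=6]  = -36; Retries = -Drops + 3·Latency + 3  [with Drops=-36, Latency=6]  = 57; Jitter = |Drops - Latency|  [with Drops=-36, Latency=6]  = 42; Throughput = Latency^2 + Retries  [with Latency=6, Retries=57]  = 93; Goodput = min(Throughput, Jitter) + 4  [with Throughput=93, Jitter=42]  = 46.
Change = 36 − 46 = -10.

-10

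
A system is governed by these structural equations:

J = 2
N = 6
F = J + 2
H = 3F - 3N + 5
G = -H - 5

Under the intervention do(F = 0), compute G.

8

do(F=0) replaces the equation F = J + 2 with the constant F = 0.
H = 3F - 3N + 5  [with F=0, N=6]  = -13
G = -H - 5  [with H=-13]  = 8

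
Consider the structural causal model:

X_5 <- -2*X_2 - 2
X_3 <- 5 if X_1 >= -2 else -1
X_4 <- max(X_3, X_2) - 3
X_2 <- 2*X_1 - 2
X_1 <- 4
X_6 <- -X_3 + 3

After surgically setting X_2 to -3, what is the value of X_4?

Under do(X_2=-3), the mechanism X_2 <- 2*X_1 - 2 is discarded; X_2 is fixed at -3.
X_3 = 5 if X_1 >= -2 else -1  [with X_1=4]  = 5
X_4 = max(X_3, X_2) - 3  [with X_3=5, X_2=-3]  = 2

2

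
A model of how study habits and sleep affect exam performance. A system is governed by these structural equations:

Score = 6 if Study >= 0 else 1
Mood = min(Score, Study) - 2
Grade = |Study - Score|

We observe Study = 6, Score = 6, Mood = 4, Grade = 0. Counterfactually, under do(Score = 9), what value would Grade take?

Under do(Score=9), the mechanism Score = 6 if Study >= 0 else 1 is discarded; Score is fixed at 9.
Grade = |Study - Score|  [with Study=6, Score=9]  = 3

3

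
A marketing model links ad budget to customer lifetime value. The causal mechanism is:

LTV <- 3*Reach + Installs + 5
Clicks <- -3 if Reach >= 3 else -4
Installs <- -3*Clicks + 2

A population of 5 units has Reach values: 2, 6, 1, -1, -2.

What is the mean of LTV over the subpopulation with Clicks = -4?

19

E[LTV|Clicks=-4] averages over only the 4 units with Clicks=-4 (Reach = 2, 1, -1, -2): LTV = 25, 22, 16, 13, mean 19.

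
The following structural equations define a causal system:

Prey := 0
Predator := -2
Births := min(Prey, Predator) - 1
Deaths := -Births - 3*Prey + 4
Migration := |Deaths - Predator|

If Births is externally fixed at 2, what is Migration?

4

do(Births=2) replaces the equation Births := min(Prey, Predator) - 1 with the constant Births = 2.
Deaths = -Births - 3*Prey + 4  [with Births=2, Prey=0]  = 2
Migration = |Deaths - Predator|  [with Deaths=2, Predator=-2]  = 4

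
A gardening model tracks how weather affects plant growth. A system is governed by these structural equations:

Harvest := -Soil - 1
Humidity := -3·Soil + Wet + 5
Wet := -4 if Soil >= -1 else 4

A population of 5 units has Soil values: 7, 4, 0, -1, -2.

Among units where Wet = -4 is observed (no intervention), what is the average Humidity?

-6.5

E[Humidity|Wet=-4] averages over only the 4 units with Wet=-4 (Soil = 7, 4, 0, -1): Humidity = -20, -11, 1, 4, mean -6.5.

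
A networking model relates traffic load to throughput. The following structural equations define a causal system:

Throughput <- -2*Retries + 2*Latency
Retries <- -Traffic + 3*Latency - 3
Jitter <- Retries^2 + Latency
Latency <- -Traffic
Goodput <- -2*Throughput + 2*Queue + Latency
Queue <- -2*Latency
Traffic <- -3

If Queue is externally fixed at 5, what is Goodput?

37

The intervention breaks the incoming arrows to Queue: Queue <- -2*Latency no longer applies, and Queue = 5.
Latency = -Traffic  [with Traffic=-3]  = 3
Retries = -Traffic + 3*Latency - 3  [with Traffic=-3, Latency=3]  = 9
Throughput = -2*Retries + 2*Latency  [with Retries=9, Latency=3]  = -12
Goodput = -2*Throughput + 2*Queue + Latency  [with Throughput=-12, Queue=5, Latency=3]  = 37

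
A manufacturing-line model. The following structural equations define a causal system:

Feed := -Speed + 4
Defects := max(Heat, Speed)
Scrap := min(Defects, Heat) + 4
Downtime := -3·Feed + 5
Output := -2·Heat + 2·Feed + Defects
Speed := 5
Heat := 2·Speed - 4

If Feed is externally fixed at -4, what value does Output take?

Under do(Feed=-4), the mechanism Feed := -Speed + 4 is discarded; Feed is fixed at -4.
Heat = 2·Speed - 4  [with Speed=5]  = 6
Defects = max(Heat, Speed)  [with Heat=6, Speed=5]  = 6
Output = -2·Heat + 2·Feed + Defects  [with Heat=6, Feed=-4, Defects=6]  = -14

-14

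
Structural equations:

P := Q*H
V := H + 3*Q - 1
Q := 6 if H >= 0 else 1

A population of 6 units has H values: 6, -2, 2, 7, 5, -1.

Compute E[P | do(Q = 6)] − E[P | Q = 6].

Under do(Q=6), Q's equation is replaced by Q=6 for every unit. Per-unit P: 36, -12, 12, 42, 30, -6. Mean = 17.
Observing Q=6 restricts to units where Q's equation naturally yields 6: H ∈ {6, 2, 7, 5}. In that subpopulation P = 36, 12, 42, 30, mean 30.
Difference = 17 − 30 = -13.

-13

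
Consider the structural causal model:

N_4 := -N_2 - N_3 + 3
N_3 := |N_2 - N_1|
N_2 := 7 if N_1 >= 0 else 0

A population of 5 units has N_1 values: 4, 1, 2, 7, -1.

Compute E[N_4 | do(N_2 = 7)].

-8.4

The intervention sets N_2=7 in all 5 units regardless of N_1. Recomputing N_4 per unit gives -7, -10, -9, -4, -12; average -8.4.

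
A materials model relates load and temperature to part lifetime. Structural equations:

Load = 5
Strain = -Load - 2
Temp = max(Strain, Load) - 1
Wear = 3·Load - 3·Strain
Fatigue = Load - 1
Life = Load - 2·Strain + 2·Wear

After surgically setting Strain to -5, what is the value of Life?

75

Under do(Strain=-5), the mechanism Strain = -Load - 2 is discarded; Strain is fixed at -5.
Wear = 3·Load - 3·Strain  [with Load=5, Strain=-5]  = 30
Life = Load - 2·Strain + 2·Wear  [with Load=5, Strain=-5, Wear=30]  = 75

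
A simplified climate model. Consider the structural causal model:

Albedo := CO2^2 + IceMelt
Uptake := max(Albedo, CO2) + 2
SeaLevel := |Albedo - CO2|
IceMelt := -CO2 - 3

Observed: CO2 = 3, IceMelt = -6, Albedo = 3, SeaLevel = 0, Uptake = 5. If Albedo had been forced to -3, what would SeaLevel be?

6

The intervention breaks the incoming arrows to Albedo: Albedo := CO2^2 + IceMelt no longer applies, and Albedo = -3.
SeaLevel = |Albedo - CO2|  [with Albedo=-3, CO2=3]  = 6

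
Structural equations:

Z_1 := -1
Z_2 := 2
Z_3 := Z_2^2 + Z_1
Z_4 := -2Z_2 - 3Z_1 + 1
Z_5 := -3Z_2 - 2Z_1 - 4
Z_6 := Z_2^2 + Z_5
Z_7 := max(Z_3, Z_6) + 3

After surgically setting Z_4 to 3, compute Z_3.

3

Under do(Z_4=3), the mechanism Z_4 := -2Z_2 - 3Z_1 + 1 is discarded; Z_4 is fixed at 3.
Since Z_3 is not a descendant of the intervened variable, it is unaffected.
Z_3 = Z_2^2 + Z_1  [with Z_2=2, Z_1=-1]  = 3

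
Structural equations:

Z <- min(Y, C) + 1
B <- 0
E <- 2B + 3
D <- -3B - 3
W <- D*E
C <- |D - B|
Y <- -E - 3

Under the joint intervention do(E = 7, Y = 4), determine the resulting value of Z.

4

Under do(E = 7, Y = 4), each intervened variable's structural equation is replaced by its fixed value.
D = -3B - 3  [with B=0]  = -3
C = |D - B|  [with D=-3, B=0]  = 3
Z = min(Y, C) + 1  [with Y=4, C=3]  = 4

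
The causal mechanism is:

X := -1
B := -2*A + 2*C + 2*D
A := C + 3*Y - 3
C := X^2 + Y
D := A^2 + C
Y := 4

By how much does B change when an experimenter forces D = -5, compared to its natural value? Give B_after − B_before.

-412

The intervention breaks the incoming arrows to D: D := A^2 + C no longer applies, and D = -5.
C = X^2 + Y  [with X=-1, Y=4]  = 5
A = C + 3*Y - 3  [with C=5, Y=4]  = 14
B = -2*A + 2*C + 2*D  [with A=14, C=5, D=-5]  = -28
Without intervention: C = X^2 + Y  [with X=-1, Y=4]  = 5; A = C + 3*Y - 3  [with C=5, Y=4]  = 14; D = A^2 + C  [with A=14, C=5]  = 201; B = -2*A + 2*C + 2*D  [with A=14, C=5, D=201]  = 384.
Change = -28 − 384 = -412.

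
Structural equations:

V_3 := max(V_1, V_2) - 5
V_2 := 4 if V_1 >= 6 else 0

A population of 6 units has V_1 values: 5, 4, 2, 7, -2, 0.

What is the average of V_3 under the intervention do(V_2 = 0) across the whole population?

-2

Under do(V_2=0), V_2's equation is replaced by V_2=0 for every unit. Per-unit V_3: 0, -1, -3, 2, -5, -5. Mean = -2.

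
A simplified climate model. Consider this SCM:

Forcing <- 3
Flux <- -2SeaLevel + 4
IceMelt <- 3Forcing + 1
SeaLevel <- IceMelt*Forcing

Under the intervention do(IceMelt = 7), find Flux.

Under do(IceMelt=7), the mechanism IceMelt <- 3Forcing + 1 is discarded; IceMelt is fixed at 7.
SeaLevel = IceMelt*Forcing  [with IceMelt=7, Forcing=3]  = 21
Flux = -2SeaLevel + 4  [with SeaLevel=21]  = -38

-38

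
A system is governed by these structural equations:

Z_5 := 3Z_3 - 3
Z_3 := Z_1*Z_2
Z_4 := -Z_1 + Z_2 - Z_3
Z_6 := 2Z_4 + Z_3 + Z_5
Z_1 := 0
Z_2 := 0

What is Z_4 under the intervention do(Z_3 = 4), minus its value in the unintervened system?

The intervention breaks the incoming arrows to Z_3: Z_3 := Z_1*Z_2 no longer applies, and Z_3 = 4.
Z_4 = -Z_1 + Z_2 - Z_3  [with Z_1=0, Z_2=0, Z_3=4]  = -4
Without intervention: Z_3 = Z_1*Z_2  [with Z_1=0, Z_2=0]  = 0; Z_4 = -Z_1 + Z_2 - Z_3  [with Z_1=0, Z_2=0, Z_3=0]  = 0.
Change = -4 − 0 = -4.

-4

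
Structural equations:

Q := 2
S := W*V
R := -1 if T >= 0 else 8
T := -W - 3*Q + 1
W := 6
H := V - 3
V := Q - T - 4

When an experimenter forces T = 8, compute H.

do(T=8) replaces the equation T := -W - 3*Q + 1 with the constant T = 8.
V = Q - T - 4  [with Q=2, T=8]  = -10
H = V - 3  [with V=-10]  = -13

-13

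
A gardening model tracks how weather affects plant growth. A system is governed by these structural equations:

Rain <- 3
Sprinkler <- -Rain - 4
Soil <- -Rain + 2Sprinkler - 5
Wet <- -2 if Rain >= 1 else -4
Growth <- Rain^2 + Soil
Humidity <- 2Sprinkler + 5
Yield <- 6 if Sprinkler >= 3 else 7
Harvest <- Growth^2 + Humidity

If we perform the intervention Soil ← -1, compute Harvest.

The intervention breaks the incoming arrows to Soil: Soil <- -Rain + 2Sprinkler - 5 no longer applies, and Soil = -1.
Sprinkler = -Rain - 4  [with Rain=3]  = -7
Growth = Rain^2 + Soil  [with Rain=3, Soil=-1]  = 8
Humidity = 2Sprinkler + 5  [with Sprinkler=-7]  = -9
Harvest = Growth^2 + Humidity  [with Growth=8, Humidity=-9]  = 55

55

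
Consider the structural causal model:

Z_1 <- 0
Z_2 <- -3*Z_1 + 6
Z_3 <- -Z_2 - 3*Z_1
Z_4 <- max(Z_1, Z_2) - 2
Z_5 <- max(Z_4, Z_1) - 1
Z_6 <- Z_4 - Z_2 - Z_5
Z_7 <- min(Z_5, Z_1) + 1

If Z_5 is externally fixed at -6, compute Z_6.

The intervention breaks the incoming arrows to Z_5: Z_5 <- max(Z_4, Z_1) - 1 no longer applies, and Z_5 = -6.
Z_2 = -3*Z_1 + 6  [with Z_1=0]  = 6
Z_4 = max(Z_1, Z_2) - 2  [with Z_1=0, Z_2=6]  = 4
Z_6 = Z_4 - Z_2 - Z_5  [with Z_4=4, Z_2=6, Z_5=-6]  = 4

4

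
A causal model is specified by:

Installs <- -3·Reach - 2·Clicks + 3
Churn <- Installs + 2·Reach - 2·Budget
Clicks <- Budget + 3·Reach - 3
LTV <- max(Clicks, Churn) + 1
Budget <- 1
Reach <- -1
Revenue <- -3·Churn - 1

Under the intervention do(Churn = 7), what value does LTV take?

Under do(Churn=7), the mechanism Churn <- Installs + 2·Reach - 2·Budget is discarded; Churn is fixed at 7.
Clicks = Budget + 3·Reach - 3  [with Budget=1, Reach=-1]  = -5
LTV = max(Clicks, Churn) + 1  [with Clicks=-5, Churn=7]  = 8

8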